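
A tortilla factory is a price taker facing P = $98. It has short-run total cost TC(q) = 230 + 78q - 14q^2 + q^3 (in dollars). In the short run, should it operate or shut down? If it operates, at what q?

Strip out fixed cost: VC = 78q - 14q^2 + q^3. Then AVC = 78 - 14q + q^2 and MC = 78 - 28q + 3q^2.
AVC is minimized where dAVC/dq = -14 + 2q = 0, at q = 7; min AVC = 78 - 14·7 + 7^2 = $29.
P = $98 exceeds min AVC = $29, so the firm stays open.
Set P = MC: 98 = 78 - 28q + 3q^2 → -20 - 28q + 3q^2 = 0. The roots are q = -2/3 and q = 10; the profit-maximizing output is on the rising part of MC, so q* = 10.
Check: AVC at q = 10 is $38 ≤ P, so revenue covers variable cost.
Profit = P·q − TC = 98·10 − 610 = $370.

Produce at q = 10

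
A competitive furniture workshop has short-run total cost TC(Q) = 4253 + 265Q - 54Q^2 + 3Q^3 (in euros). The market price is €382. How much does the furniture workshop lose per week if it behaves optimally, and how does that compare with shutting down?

AVC = 265 - 54Q + 3Q^2; min AVC = €22 at Q = 9. Since P = €382 ≥ min AVC, the firm produces.
MC = 265 - 108Q + 9Q^2. Setting P = MC and taking the root on the rising branch gives Q* = 13.
TR = 382·13 = 4966. TC = 4253 + 910 = 5163. Profit = 4966 − 5163 = -€197.
By producing, the firm covers all variable cost plus €4056 of fixed cost; shutting down would lose the full €4253.

Profit = -€197 at Q = 13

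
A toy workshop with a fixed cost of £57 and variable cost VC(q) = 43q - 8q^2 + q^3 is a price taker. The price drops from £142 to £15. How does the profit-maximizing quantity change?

AVC = 43 - 8q + q^2, minimized at q = 4 where min AVC = £27. MC = 43 - 16q + 3q^2.
At P = £142 ≥ min AVC, set P = MC on the rising branch: q = 9.
At P = £15 < min AVC = £27, price no longer covers variable cost at any output, so the firm shuts down: q = 0.

Output falls from 9 to 0 (the firm shuts down)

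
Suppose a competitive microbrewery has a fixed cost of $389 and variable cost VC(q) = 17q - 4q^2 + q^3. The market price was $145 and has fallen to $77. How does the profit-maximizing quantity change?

Output falls from 8 to 6

AVC = 17 - 4q + q^2, minimized at q = 2 where min AVC = $13. MC = 17 - 8q + 3q^2.
With P = $145 above the shutdown price, P = MC gives q = 8.
At P = $77 ≥ min AVC, set P = MC: q = 6. The firm stays open but cuts output.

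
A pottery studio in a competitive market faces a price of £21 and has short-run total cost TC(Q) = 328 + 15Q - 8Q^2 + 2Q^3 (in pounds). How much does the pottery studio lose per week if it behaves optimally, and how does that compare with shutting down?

Profit = -£292 at Q = 3

AVC = 15 - 8Q + 2Q^2; min AVC = £7 at Q = 2. Since P = £21 ≥ min AVC, the firm produces.
With MC = 15 - 16Q + 6Q^2, P = MC on the upward-sloping part at Q* = 3.
TR = 21·3 = 63. TC = 328 + 27 = 355. Profit = 63 − 355 = -£292.
That loss of £292 beats the £328 the firm would lose by shutting down; producing recovers £36 of fixed cost.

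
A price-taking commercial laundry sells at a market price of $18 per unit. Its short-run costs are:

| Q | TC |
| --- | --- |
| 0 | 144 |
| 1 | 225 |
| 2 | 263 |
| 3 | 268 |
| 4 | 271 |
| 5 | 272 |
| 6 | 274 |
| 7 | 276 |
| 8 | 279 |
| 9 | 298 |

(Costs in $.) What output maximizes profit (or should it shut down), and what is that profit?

Q = 8; profit = -$135

Profit at each row (π = 18Q − TC): Q=0: -144; Q=1: -207; Q=2: -227; Q=3: -214; Q=4: -199; Q=5: -182; Q=6: -166; Q=7: -150; Q=8: -135; Q=9: -136.
Profit is maximized at Q = 8. AVC there is 135/8 = $16.88 ≤ P, so producing beats shutting down (which would give -$144).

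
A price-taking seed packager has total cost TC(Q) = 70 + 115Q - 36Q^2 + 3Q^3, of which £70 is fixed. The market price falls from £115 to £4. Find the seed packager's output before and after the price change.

MC = 115 - 72Q + 9Q^2; the shutdown threshold is min AVC = £7 (at Q = 6).
With P = £115 above the shutdown price, P = MC gives Q = 8.
At P = £4 < min AVC = £7, price no longer covers variable cost at any output, so the firm shuts down: Q = 0.

Output falls from 8 to 0 (the firm shuts down)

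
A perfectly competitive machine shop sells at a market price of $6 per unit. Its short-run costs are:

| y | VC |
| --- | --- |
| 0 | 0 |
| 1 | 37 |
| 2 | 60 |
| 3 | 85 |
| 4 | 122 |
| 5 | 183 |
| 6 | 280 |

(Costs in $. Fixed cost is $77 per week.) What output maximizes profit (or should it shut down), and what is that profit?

Compute π = P·y − TC at each output: y=0: -77; y=1: -108; y=2: -125; y=3: -144; y=4: -175; y=5: -230; y=6: -321.
Profit is highest at y = 0. Equivalently, the lowest AVC in the table is 85/3 ≈ $28.33 at y = 3, and P = $6 falls below it — price never covers variable cost, so the firm shuts down and loses only its fixed cost.

y = 0 (shut down); profit = -$77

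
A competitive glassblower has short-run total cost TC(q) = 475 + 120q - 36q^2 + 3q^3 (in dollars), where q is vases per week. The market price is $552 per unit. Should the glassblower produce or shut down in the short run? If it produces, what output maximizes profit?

Produce at q = 12

Strip out fixed cost: VC = 120q - 36q^2 + 3q^3. Then AVC = 120 - 36q + 3q^2 and MC = 120 - 72q + 9q^2.
AVC is minimized where dAVC/dq = -36 + 6q = 0, at q = 6; min AVC = 120 - 36·6 + 3·6^2 = $12.
Because $552 ≥ $12, revenue can cover variable cost; the firm operates.
Set P = MC: 552 = 120 - 72q + 9q^2 → -432 - 72q + 9q^2 = 0. The roots are q = -4 and q = 12; the profit-maximizing output is on the rising part of MC, so q* = 12.
Check: AVC at q = 12 is $120 ≤ P, so revenue covers variable cost.
Profit = P·q − TC = 552·12 − 1915 = $4709.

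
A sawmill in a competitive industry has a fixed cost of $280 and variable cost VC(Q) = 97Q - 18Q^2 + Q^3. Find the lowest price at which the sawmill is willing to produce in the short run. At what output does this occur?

The firm shuts down when price falls below the minimum of average variable cost. AVC = VC/Q = 97 - 18Q + Q^2.
At the minimum of AVC, MC = AVC. MC = 97 - 36Q + 3Q^2; setting MC = AVC gives 2Q^2 - 18Q = 0, so Q = 9. min AVC = 16.
For P < $16 the firm produces nothing.

$16 per unit, at Q = 9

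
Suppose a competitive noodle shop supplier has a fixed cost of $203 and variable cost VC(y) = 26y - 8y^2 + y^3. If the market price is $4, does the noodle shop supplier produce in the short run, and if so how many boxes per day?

Variable cost is VC = 26y - 8y^2 + y^3, so AVC = VC/y = 26 - 8y + y^2 and MC = dTC/dy = 26 - 16y + 3y^2.
AVC hits its minimum where MC = AVC, at y = 4, giving min AVC = 26 - 8·4 + 4^2 = $10.
With P < min AVC ($4 < $10), every unit sold adds to the loss.
Shutting down limits the loss to fixed cost, $203.

Shut down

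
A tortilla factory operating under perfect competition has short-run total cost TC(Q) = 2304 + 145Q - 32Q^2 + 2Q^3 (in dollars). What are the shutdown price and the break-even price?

AVC = 145 - 32Q + 2Q^2; minimized at Q = 8, giving min AVC = $17. That is the shutdown price.
ATC = 2304/Q + 145 - 32Q + 2Q^2. Setting dATC/dQ = −2304/Q^2 − 32 + 4Q = 0 gives Q = 12 (since 4·12^3 − 32·12^2 = 2304).
min ATC = 2304/12 + 145 − 32·12 + 2·12^2 = $241. That is the break-even price.
Between these two prices the firm operates at a loss; above $241 it earns a profit.

Shutdown price = $17; break-even price = $241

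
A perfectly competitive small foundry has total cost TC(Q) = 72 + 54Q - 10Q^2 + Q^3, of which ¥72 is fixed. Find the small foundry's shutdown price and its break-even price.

AVC = 54 - 10Q + Q^2; minimized at Q = 5, giving min AVC = ¥29. That is the shutdown price.
ATC = 72/Q + 54 - 10Q + Q^2. Setting dATC/dQ = −72/Q^2 − 10 + 2Q = 0 gives Q = 6 (since 2·6^3 − 10·6^2 = 72).
min ATC = 72/6 + 54 − 10·6 + 6^2 = ¥42. That is the break-even price.
Between these two prices the firm operates at a loss; above ¥42 it earns a profit.

Shutdown price = ¥29; break-even price = ¥42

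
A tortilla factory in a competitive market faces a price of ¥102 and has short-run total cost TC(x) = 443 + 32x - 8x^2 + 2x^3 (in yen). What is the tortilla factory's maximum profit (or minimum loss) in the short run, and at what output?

AVC = 32 - 8x + 2x^2; min AVC = ¥24 at x = 2. Since P = ¥102 ≥ min AVC, the firm produces.
MC = 32 - 16x + 6x^2. Setting P = MC and taking the root on the rising branch gives x* = 5.
TR = 102·5 = 510. TC = 443 + 210 = 653. Profit = 510 − 653 = -¥143.
Shutting down would mean losing the fixed cost of ¥443, so operating at a loss of ¥143 is better by ¥300.

Profit = -¥143 at x = 5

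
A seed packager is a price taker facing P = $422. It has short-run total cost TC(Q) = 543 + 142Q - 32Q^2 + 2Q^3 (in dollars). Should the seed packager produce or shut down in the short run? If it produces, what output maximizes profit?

Variable cost is VC = 142Q - 32Q^2 + 2Q^3, so AVC = VC/Q = 142 - 32Q + 2Q^2 and MC = dTC/dQ = 142 - 64Q + 6Q^2.
AVC hits its minimum where MC = AVC, at Q = 8, giving min AVC = 142 - 32·8 + 2·8^2 = $14.
P = $422 exceeds min AVC = $14, so the firm stays open.
P = MC gives -280 - 64Q + 6Q^2 = 0, with roots -10/3 and 14. Take the larger (rising MC): Q* = 14.
Check: AVC at Q = 14 is $86 ≤ P, so revenue covers variable cost.
Profit = P·Q − TC = 422·14 − 1747 = $4161.

Produce at Q = 14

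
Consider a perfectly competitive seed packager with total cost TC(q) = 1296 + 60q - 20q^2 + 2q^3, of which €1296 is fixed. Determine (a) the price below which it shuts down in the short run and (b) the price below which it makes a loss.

AVC = 60 - 20q + 2q^2; minimized at q = 5, giving min AVC = €10. That is the shutdown price.
ATC = 1296/q + 60 - 20q + 2q^2. Setting dATC/dq = −1296/q^2 − 20 + 4q = 0 gives q = 9 (since 4·9^3 − 20·9^2 = 1296).
min ATC = 1296/9 + 60 − 20·9 + 2·9^2 = €186. That is the break-even price.
Between these two prices the firm operates at a loss; above €186 it earns a profit.

Shutdown price = €10; break-even price = €186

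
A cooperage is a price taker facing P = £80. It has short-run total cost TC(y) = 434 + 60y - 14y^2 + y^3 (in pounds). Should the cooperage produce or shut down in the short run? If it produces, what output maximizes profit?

From TC, MC = TC'(y) = 60 - 28y + 3y^2 and AVC = VC/y = 60 - 14y + y^2.
AVC hits its minimum where MC = AVC, at y = 7, giving min AVC = 60 - 14·7 + 7^2 = £11.
Since P = £80 ≥ min AVC = £11, price covers variable cost and the firm should produce.
P = MC gives -20 - 28y + 3y^2 = 0, with roots -2/3 and 10. Take the larger (rising MC): y* = 10.
Check: AVC at y = 10 is £20 ≤ P, so revenue covers variable cost.
Profit = P·y − TC = 80·10 − 634 = £166.

Produce at y = 10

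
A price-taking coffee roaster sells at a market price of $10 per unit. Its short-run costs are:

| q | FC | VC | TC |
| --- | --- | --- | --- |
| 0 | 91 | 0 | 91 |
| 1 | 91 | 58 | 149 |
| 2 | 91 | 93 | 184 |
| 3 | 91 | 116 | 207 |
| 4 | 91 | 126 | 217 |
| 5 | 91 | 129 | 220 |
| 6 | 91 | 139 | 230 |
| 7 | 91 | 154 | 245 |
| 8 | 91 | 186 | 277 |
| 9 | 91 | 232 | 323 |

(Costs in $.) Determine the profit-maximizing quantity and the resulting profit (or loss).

q = 0 (shut down); profit = -$91

Tabulate TR − TC: q=0: -91; q=1: -139; q=2: -164; q=3: -177; q=4: -177; q=5: -170; q=6: -170; q=7: -175; q=8: -197; q=9: -233.
Profit is highest at q = 0. Equivalently, the lowest AVC in the table is 154/7 ≈ $22 at q = 7, and P = $10 falls below it — price never covers variable cost, so the firm shuts down and loses only its fixed cost.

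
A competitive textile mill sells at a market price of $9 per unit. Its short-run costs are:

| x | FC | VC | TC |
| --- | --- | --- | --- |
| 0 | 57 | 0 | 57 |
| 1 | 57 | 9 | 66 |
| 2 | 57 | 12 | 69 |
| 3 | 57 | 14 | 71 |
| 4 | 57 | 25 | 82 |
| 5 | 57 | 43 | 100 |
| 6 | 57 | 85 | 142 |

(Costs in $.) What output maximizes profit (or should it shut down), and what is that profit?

Compute π = P·x − TC at each output: x=0: -57; x=1: -57; x=2: -51; x=3: -44; x=4: -46; x=5: -55; x=6: -88.
Profit is maximized at x = 3. AVC there is 14/3 = $4.67 ≤ P, so producing beats shutting down (which would give -$57).

x = 3; profit = -$44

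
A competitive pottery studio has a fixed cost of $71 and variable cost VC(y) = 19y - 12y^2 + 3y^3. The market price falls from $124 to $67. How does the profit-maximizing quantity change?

Output falls from 5 to 4

AVC = 19 - 12y + 3y^2, minimized at y = 2 where min AVC = $7. MC = 19 - 24y + 9y^2.
With P = $124 above the shutdown price, P = MC gives y = 5.
At P = $67 ≥ min AVC, set P = MC: y = 4. The firm stays open but cuts output.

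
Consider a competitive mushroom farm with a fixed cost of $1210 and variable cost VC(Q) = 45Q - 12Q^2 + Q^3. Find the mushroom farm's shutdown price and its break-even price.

Shutdown price = $9; break-even price = $144

AVC = 45 - 12Q + Q^2; minimized at Q = 6, giving min AVC = $9. That is the shutdown price.
ATC = 1210/Q + 45 - 12Q + Q^2. Setting dATC/dQ = −1210/Q^2 − 12 + 2Q = 0 gives Q = 11 (since 2·11^3 − 12·11^2 = 1210).
min ATC = 1210/11 + 45 − 12·11 + 11^2 = $144. That is the break-even price.
Between these two prices the firm operates at a loss; above $144 it earns a profit.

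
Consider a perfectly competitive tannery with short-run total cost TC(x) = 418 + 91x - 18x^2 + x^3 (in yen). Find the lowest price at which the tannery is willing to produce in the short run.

The firm shuts down when price falls below the minimum of average variable cost. AVC = VC/x = 91 - 18x + x^2.
At the minimum of AVC, MC = AVC. MC = 91 - 36x + 3x^2; setting MC = AVC gives 2x^2 - 18x = 0, so x = 9. min AVC = 10.
For P < ¥10 the firm produces nothing.

¥10 per unit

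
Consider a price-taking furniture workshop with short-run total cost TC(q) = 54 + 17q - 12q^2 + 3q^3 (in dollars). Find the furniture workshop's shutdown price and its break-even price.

AVC = 17 - 12q + 3q^2; minimized at q = 2, giving min AVC = $5. That is the shutdown price.
ATC = 54/q + 17 - 12q + 3q^2. Setting dATC/dq = −54/q^2 − 12 + 6q = 0 gives q = 3 (since 6·3^3 − 12·3^2 = 54).
min ATC = 54/3 + 17 − 12·3 + 3·3^2 = $26. That is the break-even price.
Between these two prices the firm operates at a loss; above $26 it earns a profit.

Shutdown price = $5; break-even price = $26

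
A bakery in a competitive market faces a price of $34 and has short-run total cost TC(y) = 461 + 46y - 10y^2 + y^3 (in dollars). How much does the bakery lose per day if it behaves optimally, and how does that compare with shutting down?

Profit = -$389 at y = 6

AVC = 46 - 10y + y^2 has its minimum $21 at y = 5; price $34 clears that bar, so the firm operates.
MC = 46 - 20y + 3y^2. Setting P = MC and taking the root on the rising branch gives y* = 6.
TR = 34·6 = 204. TC = 461 + 132 = 593. Profit = 204 − 593 = -$389.
That loss of $389 beats the $461 the firm would lose by shutting down; producing recovers $72 of fixed cost.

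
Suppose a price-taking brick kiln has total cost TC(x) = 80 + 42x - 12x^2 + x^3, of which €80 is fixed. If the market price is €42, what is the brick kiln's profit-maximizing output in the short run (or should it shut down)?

Produce at x = 8

From TC, MC = TC'(x) = 42 - 24x + 3x^2 and AVC = VC/x = 42 - 12x + x^2.
AVC hits its minimum where MC = AVC, at x = 6, giving min AVC = 42 - 12·6 + 6^2 = €6.
Because €42 ≥ €6, revenue can cover variable cost; the firm operates.
P = MC gives -24x + 3x^2 = 0, with roots 0 and 8. Take the larger (rising MC): x* = 8.
Check: AVC at x = 8 is €10 ≤ P, so revenue covers variable cost.
Profit = P·x − TC = 42·8 − 160 = €176.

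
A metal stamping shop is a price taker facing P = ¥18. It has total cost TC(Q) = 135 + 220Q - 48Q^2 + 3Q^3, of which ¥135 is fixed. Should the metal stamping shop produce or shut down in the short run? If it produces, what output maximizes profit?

Shut down

Strip out fixed cost: VC = 220Q - 48Q^2 + 3Q^3. Then AVC = 220 - 48Q + 3Q^2 and MC = 220 - 96Q + 9Q^2.
AVC hits its minimum where MC = AVC, at Q = 8, giving min AVC = 220 - 48·8 + 3·8^2 = ¥28.
Since P = ¥18 < min AVC = ¥28, price fails to cover variable cost at any output.
Shutting down limits the loss to fixed cost, ¥135.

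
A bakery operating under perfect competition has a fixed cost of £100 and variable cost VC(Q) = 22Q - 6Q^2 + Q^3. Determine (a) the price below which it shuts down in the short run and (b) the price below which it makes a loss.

AVC = 22 - 6Q + Q^2; minimized at Q = 3, giving min AVC = £13. That is the shutdown price.
ATC = 100/Q + 22 - 6Q + Q^2. Setting dATC/dQ = −100/Q^2 − 6 + 2Q = 0 gives Q = 5 (since 2·5^3 − 6·5^2 = 100).
min ATC = 100/5 + 22 − 6·5 + 5^2 = £37. That is the break-even price.
For £13 ≤ P < £37 the firm produces at a loss; below £13 it shuts down.

Shutdown price = £13; break-even price = £37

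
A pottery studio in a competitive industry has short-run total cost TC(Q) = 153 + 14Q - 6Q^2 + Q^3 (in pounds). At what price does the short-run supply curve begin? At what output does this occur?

The shutdown price is the minimum of AVC. VC = 14Q - 6Q^2 + Q^3, so AVC = 14 - 6Q + Q^2.
dAVC/dQ = -6 + 2Q = 0 gives Q = 3. min AVC = 14 - 6·3 + 3^2 = 5.
For P < £5 the firm produces nothing.

£5 per unit, at Q = 3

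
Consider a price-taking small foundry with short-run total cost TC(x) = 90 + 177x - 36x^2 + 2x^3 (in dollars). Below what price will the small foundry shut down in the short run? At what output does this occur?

$15 per unit, at x = 9

The firm shuts down when price falls below the minimum of average variable cost. AVC = VC/x = 177 - 36x + 2x^2.
dAVC/dx = -36 + 4x = 0 gives x = 9. min AVC = 177 - 36·9 + 2·9^2 = 15.
For P < $15 the firm produces nothing.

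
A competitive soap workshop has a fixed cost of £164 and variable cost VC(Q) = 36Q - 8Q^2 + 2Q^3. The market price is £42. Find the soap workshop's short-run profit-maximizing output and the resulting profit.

Profit = -£128 at Q = 3

AVC = 36 - 8Q + 2Q^2 has its minimum £28 at Q = 2; price £42 clears that bar, so the firm operates.
With MC = 36 - 16Q + 6Q^2, P = MC on the upward-sloping part at Q* = 3.
TR = 42·3 = 126. TC = 164 + 90 = 254. Profit = 126 − 254 = -£128.
By producing, the firm covers all variable cost plus £36 of fixed cost; shutting down would lose the full £164.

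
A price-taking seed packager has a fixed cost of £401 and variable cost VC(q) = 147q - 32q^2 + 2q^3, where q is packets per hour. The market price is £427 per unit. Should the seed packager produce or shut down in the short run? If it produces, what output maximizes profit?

From TC, MC = TC'(q) = 147 - 64q + 6q^2 and AVC = VC/q = 147 - 32q + 2q^2.
AVC is minimized where dAVC/dq = -32 + 4q = 0, at q = 8; min AVC = 147 - 32·8 + 2·8^2 = £19.
P = £427 exceeds min AVC = £19, so the firm stays open.
P = MC gives -280 - 64q + 6q^2 = 0, with roots -10/3 and 14. Take the larger (rising MC): q* = 14.
Check: AVC at q = 14 is £91 ≤ P, so revenue covers variable cost.
Profit = P·q − TC = 427·14 − 1675 = £4303.

Produce at q = 14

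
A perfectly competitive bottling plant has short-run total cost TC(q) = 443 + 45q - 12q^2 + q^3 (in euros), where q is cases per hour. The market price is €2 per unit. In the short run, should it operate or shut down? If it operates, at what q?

Shut down

From TC, MC = TC'(q) = 45 - 24q + 3q^2 and AVC = VC/q = 45 - 12q + q^2.
AVC hits its minimum where MC = AVC, at q = 6, giving min AVC = 45 - 12·6 + 6^2 = €9.
P = €2 lies below min AVC = €9; no output level covers variable cost.
Shutting down limits the loss to fixed cost, €443.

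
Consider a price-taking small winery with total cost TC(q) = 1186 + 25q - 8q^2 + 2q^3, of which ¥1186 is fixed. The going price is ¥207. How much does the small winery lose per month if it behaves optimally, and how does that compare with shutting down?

AVC = 25 - 8q + 2q^2; min AVC = ¥17 at q = 2. Since P = ¥207 ≥ min AVC, the firm produces.
With MC = 25 - 16q + 6q^2, P = MC on the upward-sloping part at q* = 7.
TR = 207·7 = 1449. TC = 1186 + 469 = 1655. Profit = 1449 − 1655 = -¥206.
That loss of ¥206 beats the ¥1186 the firm would lose by shutting down; producing recovers ¥980 of fixed cost.

Profit = -¥206 at q = 7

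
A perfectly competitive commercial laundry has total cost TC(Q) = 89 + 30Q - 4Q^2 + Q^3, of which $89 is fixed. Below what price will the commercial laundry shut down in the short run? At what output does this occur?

The shutdown price is the minimum of AVC. VC = 30Q - 4Q^2 + Q^3, so AVC = 30 - 4Q + Q^2.
dAVC/dQ = -4 + 2Q = 0 gives Q = 2. min AVC = 30 - 4·2 + 2^2 = 26.
So the shutdown price is $26.

$26 per unit, at Q = 2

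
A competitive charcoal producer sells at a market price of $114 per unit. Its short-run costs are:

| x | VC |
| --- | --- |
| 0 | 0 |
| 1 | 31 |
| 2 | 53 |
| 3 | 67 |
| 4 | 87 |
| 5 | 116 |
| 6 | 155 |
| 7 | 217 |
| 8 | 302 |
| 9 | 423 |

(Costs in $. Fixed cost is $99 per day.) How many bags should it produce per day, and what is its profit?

Profit at each row (π = 114x − TC): x=0: -99; x=1: -16; x=2: 76; x=3: 176; x=4: 270; x=5: 355; x=6: 430; x=7: 482; x=8: 511; x=9: 504.
Profit is maximized at x = 8. AVC there is 302/8 = $37.75 ≤ P, so producing beats shutting down (which would give -$99).

x = 8; profit = $511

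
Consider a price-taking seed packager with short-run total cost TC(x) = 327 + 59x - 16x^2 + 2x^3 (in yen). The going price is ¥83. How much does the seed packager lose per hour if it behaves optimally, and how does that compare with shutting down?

Profit = -¥39 at x = 6

AVC = 59 - 16x + 2x^2 has its minimum ¥27 at x = 4; price ¥83 clears that bar, so the firm operates.
MC = 59 - 32x + 6x^2. Setting P = MC and taking the root on the rising branch gives x* = 6.
TR = 83·6 = 498. TC = 327 + 210 = 537. Profit = 498 − 537 = -¥39.
That loss of ¥39 beats the ¥327 the firm would lose by shutting down; producing recovers ¥288 of fixed cost.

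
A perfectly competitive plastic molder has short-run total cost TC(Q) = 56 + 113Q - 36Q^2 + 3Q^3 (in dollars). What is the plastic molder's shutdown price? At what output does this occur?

The firm shuts down when price falls below the minimum of average variable cost. AVC = VC/Q = 113 - 36Q + 3Q^2.
At the minimum of AVC, MC = AVC. MC = 113 - 72Q + 9Q^2; setting MC = AVC gives 6Q^2 - 36Q = 0, so Q = 6. min AVC = 5.
So the shutdown price is $5.

$5 per unit, at Q = 6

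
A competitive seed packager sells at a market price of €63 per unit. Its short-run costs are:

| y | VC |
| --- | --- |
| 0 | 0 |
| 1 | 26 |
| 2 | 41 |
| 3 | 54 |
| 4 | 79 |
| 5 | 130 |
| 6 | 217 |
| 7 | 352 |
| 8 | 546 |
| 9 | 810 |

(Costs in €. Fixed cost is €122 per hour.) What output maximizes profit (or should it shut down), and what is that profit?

y = 5; profit = €63

Profit at each row (π = 63y − TC): y=0: -122; y=1: -85; y=2: -37; y=3: 13; y=4: 51; y=5: 63; y=6: 39; y=7: -33; y=8: -164; y=9: -365.
Profit is maximized at y = 5. AVC there is 130/5 = €26 ≤ P, so producing beats shutting down (which would give -€122).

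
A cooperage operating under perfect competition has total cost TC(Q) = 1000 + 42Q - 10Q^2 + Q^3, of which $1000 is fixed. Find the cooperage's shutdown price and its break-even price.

Shutdown price = $17; break-even price = $142

AVC = 42 - 10Q + Q^2; minimized at Q = 5, giving min AVC = $17. That is the shutdown price.
ATC = 1000/Q + 42 - 10Q + Q^2. Setting dATC/dQ = −1000/Q^2 − 10 + 2Q = 0 gives Q = 10 (since 2·10^3 − 10·10^2 = 1000).
min ATC = 1000/10 + 42 − 10·10 + 10^2 = $142. That is the break-even price.
For $17 ≤ P < $142 the firm produces at a loss; below $17 it shuts down.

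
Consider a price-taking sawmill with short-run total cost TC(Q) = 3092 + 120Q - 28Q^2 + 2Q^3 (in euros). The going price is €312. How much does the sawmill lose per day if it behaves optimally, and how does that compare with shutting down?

Profit = -€212 at Q = 12

AVC = 120 - 28Q + 2Q^2; min AVC = €22 at Q = 7. Since P = €312 ≥ min AVC, the firm produces.
With MC = 120 - 56Q + 6Q^2, P = MC on the upward-sloping part at Q* = 12.
TR = 312·12 = 3744. TC = 3092 + 864 = 3956. Profit = 3744 − 3956 = -€212.
Shutting down would mean losing the fixed cost of €3092, so operating at a loss of €212 is better by €2880.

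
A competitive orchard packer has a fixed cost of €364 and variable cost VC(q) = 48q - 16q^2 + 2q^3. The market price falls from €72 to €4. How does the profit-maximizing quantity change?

Output falls from 6 to 0 (the firm shuts down)

MC = 48 - 32q + 6q^2; the shutdown threshold is min AVC = €16 (at q = 4).
With P = €72 above the shutdown price, P = MC gives q = 6.
At P = €4 < min AVC = €16, price no longer covers variable cost at any output, so the firm shuts down: q = 0.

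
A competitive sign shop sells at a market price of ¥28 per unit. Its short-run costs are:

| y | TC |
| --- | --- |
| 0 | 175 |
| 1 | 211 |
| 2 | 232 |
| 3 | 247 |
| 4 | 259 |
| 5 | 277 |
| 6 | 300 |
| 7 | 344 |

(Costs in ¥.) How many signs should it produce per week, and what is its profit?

Tabulate TR − TC: y=0: -175; y=1: -183; y=2: -176; y=3: -163; y=4: -147; y=5: -137; y=6: -132; y=7: -148.
Profit is maximized at y = 6. AVC there is 125/6 = ¥20.83 ≤ P, so producing beats shutting down (which would give -¥175).

y = 6; profit = -¥132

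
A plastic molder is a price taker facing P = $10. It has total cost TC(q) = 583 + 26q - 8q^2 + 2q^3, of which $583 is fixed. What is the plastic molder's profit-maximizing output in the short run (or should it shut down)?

Shut down

From TC, MC = TC'(q) = 26 - 16q + 6q^2 and AVC = VC/q = 26 - 8q + 2q^2.
AVC hits its minimum where MC = AVC, at q = 2, giving min AVC = 26 - 8·2 + 2·2^2 = $18.
P = $10 lies below min AVC = $18; no output level covers variable cost.
The firm minimizes its loss by shutting down and losing only its fixed cost of $583.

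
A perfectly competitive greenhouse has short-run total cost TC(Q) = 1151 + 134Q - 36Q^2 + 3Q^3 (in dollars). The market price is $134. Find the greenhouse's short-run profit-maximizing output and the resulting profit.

Profit = -$383 at Q = 8

AVC = 134 - 36Q + 3Q^2 has its minimum $26 at Q = 6; price $134 clears that bar, so the firm operates.
With MC = 134 - 72Q + 9Q^2, P = MC on the upward-sloping part at Q* = 8.
TR = 134·8 = 1072. TC = 1151 + 304 = 1455. Profit = 1072 − 1455 = -$383.
Shutting down would mean losing the fixed cost of $1151, so operating at a loss of $383 is better by $768.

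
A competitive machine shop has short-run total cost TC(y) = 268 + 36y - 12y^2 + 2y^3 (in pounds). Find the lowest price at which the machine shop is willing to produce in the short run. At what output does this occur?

The shutdown price is the minimum of AVC. VC = 36y - 12y^2 + 2y^3, so AVC = 36 - 12y + 2y^2.
dAVC/dy = -12 + 4y = 0 gives y = 3. min AVC = 36 - 12·3 + 2·3^2 = 18.
The firm shuts down for any P below £18.

£18 per unit, at y = 3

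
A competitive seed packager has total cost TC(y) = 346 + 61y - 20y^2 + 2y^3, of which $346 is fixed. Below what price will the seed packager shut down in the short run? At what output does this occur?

Short-run supply begins at min AVC. From VC = 61y - 20y^2 + 2y^3, AVC = 61 - 20y + 2y^2.
At the minimum of AVC, MC = AVC. MC = 61 - 40y + 6y^2; setting MC = AVC gives 4y^2 - 20y = 0, so y = 5. min AVC = 11.
So the shutdown price is $11.

$11 per unit, at y = 5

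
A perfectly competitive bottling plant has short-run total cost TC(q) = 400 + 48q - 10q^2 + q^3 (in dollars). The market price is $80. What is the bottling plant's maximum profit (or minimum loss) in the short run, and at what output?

AVC = 48 - 10q + q^2 has its minimum $23 at q = 5; price $80 clears that bar, so the firm operates.
With MC = 48 - 20q + 3q^2, P = MC on the upward-sloping part at q* = 8.
TR = 80·8 = 640. TC = 400 + 256 = 656. Profit = 640 − 656 = -$16.
By producing, the firm covers all variable cost plus $384 of fixed cost; shutting down would lose the full $400.

Profit = -$16 at q = 8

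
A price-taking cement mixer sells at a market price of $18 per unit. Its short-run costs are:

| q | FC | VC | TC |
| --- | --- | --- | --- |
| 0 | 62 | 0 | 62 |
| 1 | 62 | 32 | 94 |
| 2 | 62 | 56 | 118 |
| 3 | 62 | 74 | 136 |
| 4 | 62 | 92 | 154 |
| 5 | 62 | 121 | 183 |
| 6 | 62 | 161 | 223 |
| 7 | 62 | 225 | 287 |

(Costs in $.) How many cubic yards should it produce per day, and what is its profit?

q = 0 (shut down); profit = -$62

Compute π = P·q − TC at each output: q=0: -62; q=1: -76; q=2: -82; q=3: -82; q=4: -82; q=5: -93; q=6: -115; q=7: -161.
Profit is highest at q = 0. Equivalently, the lowest AVC in the table is 92/4 ≈ $23 at q = 4, and P = $18 falls below it — price never covers variable cost, so the firm shuts down and loses only its fixed cost.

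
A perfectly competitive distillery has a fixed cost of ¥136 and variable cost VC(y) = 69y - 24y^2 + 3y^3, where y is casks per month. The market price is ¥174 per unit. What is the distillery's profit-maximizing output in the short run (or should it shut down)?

Produce at y = 7

From TC, MC = TC'(y) = 69 - 48y + 9y^2 and AVC = VC/y = 69 - 24y + 3y^2.
The AVC parabola has its vertex at y = 24/6 = 4, where AVC = 69 - 24·4 + 3·4^2 = ¥21.
Since P = ¥174 ≥ min AVC = ¥21, price covers variable cost and the firm should produce.
Solving P = MC: -105 - 48y + 9y^2 = 0 ⇒ y = -5/3 or 7. On the upward-sloping branch, y* = 7.
Check: AVC at y = 7 is ¥48 ≤ P, so revenue covers variable cost.
Profit = P·y − TC = 174·7 − 472 = ¥746.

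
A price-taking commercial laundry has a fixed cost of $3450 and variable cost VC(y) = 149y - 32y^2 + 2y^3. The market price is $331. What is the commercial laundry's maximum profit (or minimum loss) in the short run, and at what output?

Profit = -$70 at y = 13

AVC = 149 - 32y + 2y^2 has its minimum $21 at y = 8; price $331 clears that bar, so the firm operates.
MC = 149 - 64y + 6y^2. Setting P = MC and taking the root on the rising branch gives y* = 13.
TR = 331·13 = 4303. TC = 3450 + 923 = 4373. Profit = 4303 − 4373 = -$70.
That loss of $70 beats the $3450 the firm would lose by shutting down; producing recovers $3380 of fixed cost.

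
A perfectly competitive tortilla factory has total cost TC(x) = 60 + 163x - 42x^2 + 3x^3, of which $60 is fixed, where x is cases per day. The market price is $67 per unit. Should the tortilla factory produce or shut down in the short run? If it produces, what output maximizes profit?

Produce at x = 8

Variable cost is VC = 163x - 42x^2 + 3x^3, so AVC = VC/x = 163 - 42x + 3x^2 and MC = dTC/dx = 163 - 84x + 9x^2.
AVC hits its minimum where MC = AVC, at x = 7, giving min AVC = 163 - 42·7 + 3·7^2 = $16.
P = $67 exceeds min AVC = $16, so the firm stays open.
Set P = MC: 67 = 163 - 84x + 9x^2 → 96 - 84x + 9x^2 = 0. The roots are x = 4/3 and x = 8; the profit-maximizing output is on the rising part of MC, so x* = 8.
Check: AVC at x = 8 is $19 ≤ P, so revenue covers variable cost.
Profit = P·x − TC = 67·8 − 212 = $324.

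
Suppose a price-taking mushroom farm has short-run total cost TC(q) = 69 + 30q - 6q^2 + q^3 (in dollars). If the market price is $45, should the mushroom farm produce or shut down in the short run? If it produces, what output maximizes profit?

Variable cost is VC = 30q - 6q^2 + q^3, so AVC = VC/q = 30 - 6q + q^2 and MC = dTC/dq = 30 - 12q + 3q^2.
The AVC parabola has its vertex at q = 6/2 = 3, where AVC = 30 - 6·3 + 3^2 = $21.
P = $45 exceeds min AVC = $21, so the firm stays open.
Set P = MC: 45 = 30 - 12q + 3q^2 → -15 - 12q + 3q^2 = 0. The roots are q = -1 and q = 5; the profit-maximizing output is on the rising part of MC, so q* = 5.
Check: AVC at q = 5 is $25 ≤ P, so revenue covers variable cost.
Profit = P·q − TC = 45·5 − 194 = $31.

Produce at q = 5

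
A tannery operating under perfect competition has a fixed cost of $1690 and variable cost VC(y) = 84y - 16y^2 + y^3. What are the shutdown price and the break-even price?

AVC = 84 - 16y + y^2; minimized at y = 8, giving min AVC = $20. That is the shutdown price.
ATC = 1690/y + 84 - 16y + y^2. Setting dATC/dy = −1690/y^2 − 16 + 2y = 0 gives y = 13 (since 2·13^3 − 16·13^2 = 1690).
min ATC = 1690/13 + 84 − 16·13 + 13^2 = $175. That is the break-even price.
For $20 ≤ P < $175 the firm produces at a loss; below $20 it shuts down.

Shutdown price = $20; break-even price = $175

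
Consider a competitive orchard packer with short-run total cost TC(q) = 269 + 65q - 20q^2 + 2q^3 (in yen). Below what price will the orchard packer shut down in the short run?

¥15 per unit

The shutdown price is the minimum of AVC. VC = 65q - 20q^2 + 2q^3, so AVC = 65 - 20q + 2q^2.
dAVC/dq = -20 + 4q = 0 gives q = 5. min AVC = 65 - 20·5 + 2·5^2 = 15.
For P < ¥15 the firm produces nothing.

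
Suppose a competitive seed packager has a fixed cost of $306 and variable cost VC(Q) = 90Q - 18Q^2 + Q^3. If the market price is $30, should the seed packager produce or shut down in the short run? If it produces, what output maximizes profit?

Produce at Q = 10

Strip out fixed cost: VC = 90Q - 18Q^2 + Q^3. Then AVC = 90 - 18Q + Q^2 and MC = 90 - 36Q + 3Q^2.
AVC is minimized where dAVC/dQ = -18 + 2Q = 0, at Q = 9; min AVC = 90 - 18·9 + 9^2 = $9.
P = $30 exceeds min AVC = $9, so the firm stays open.
P = MC gives 60 - 36Q + 3Q^2 = 0, with roots 2 and 10. Take the larger (rising MC): Q* = 10.
Check: AVC at Q = 10 is $10 ≤ P, so revenue covers variable cost.
Profit = P·Q − TC = 30·10 − 406 = -$106, a loss, but smaller than the $306 fixed cost the firm would lose by shutting down.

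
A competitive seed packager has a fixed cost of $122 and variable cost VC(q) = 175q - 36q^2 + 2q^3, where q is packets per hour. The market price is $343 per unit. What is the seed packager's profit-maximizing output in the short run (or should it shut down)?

Produce at q = 14

From TC, MC = TC'(q) = 175 - 72q + 6q^2 and AVC = VC/q = 175 - 36q + 2q^2.
AVC hits its minimum where MC = AVC, at q = 9, giving min AVC = 175 - 36·9 + 2·9^2 = $13.
Since P = $343 ≥ min AVC = $13, price covers variable cost and the firm should produce.
P = MC gives -168 - 72q + 6q^2 = 0, with roots -2 and 14. Take the larger (rising MC): q* = 14.
Check: AVC at q = 14 is $63 ≤ P, so revenue covers variable cost.
Profit = P·q − TC = 343·14 − 1004 = $3798.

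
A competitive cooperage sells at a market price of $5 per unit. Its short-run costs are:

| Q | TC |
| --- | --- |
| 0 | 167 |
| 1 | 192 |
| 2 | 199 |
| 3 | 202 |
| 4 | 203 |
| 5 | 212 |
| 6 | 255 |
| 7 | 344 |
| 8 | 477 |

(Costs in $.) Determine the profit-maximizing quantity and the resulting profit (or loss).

Q = 0 (shut down); profit = -$167

Tabulate TR − TC: Q=0: -167; Q=1: -187; Q=2: -189; Q=3: -187; Q=4: -183; Q=5: -187; Q=6: -225; Q=7: -309; Q=8: -437.
Profit is highest at Q = 0. Equivalently, the lowest AVC in the table is 36/4 ≈ $9 at Q = 4, and P = $5 falls below it — price never covers variable cost, so the firm shuts down and loses only its fixed cost.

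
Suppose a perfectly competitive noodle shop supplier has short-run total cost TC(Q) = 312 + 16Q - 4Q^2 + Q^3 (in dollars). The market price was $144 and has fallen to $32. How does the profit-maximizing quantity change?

MC = 16 - 8Q + 3Q^2; the shutdown threshold is min AVC = $12 (at Q = 2).
With P = $144 above the shutdown price, P = MC gives Q = 8.
At P = $32 ≥ min AVC, set P = MC: Q = 4. The firm stays open but cuts output.

Output falls from 8 to 4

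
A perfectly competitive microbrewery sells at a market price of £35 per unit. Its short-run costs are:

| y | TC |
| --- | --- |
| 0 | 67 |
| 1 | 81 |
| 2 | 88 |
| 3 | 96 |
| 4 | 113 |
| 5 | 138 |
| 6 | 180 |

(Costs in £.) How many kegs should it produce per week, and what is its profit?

Profit at each row (π = 35y − TC): y=0: -67; y=1: -46; y=2: -18; y=3: 9; y=4: 27; y=5: 37; y=6: 30.
Profit is maximized at y = 5. AVC there is 71/5 = £14.20 ≤ P, so producing beats shutting down (which would give -£67).

y = 5; profit = £37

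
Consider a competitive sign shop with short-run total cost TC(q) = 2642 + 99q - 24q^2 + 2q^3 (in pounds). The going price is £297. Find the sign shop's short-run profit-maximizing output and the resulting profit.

AVC = 99 - 24q + 2q^2; min AVC = £27 at q = 6. Since P = £297 ≥ min AVC, the firm produces.
With MC = 99 - 48q + 6q^2, P = MC on the upward-sloping part at q* = 11.
TR = 297·11 = 3267. TC = 2642 + 847 = 3489. Profit = 3267 − 3489 = -£222.
By producing, the firm covers all variable cost plus £2420 of fixed cost; shutting down would lose the full £2642.

Profit = -£222 at q = 11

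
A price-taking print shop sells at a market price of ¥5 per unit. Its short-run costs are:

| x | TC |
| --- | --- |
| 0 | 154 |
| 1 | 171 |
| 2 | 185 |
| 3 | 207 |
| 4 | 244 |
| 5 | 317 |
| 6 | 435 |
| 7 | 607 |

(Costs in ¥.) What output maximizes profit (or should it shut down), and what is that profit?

x = 0 (shut down); profit = -¥154

Compute π = P·x − TC at each output: x=0: -154; x=1: -166; x=2: -175; x=3: -192; x=4: -224; x=5: -292; x=6: -405; x=7: -572.
Profit is highest at x = 0. Equivalently, the lowest AVC in the table is 31/2 ≈ ¥15.50 at x = 2, and P = ¥5 falls below it — price never covers variable cost, so the firm shuts down and loses only its fixed cost.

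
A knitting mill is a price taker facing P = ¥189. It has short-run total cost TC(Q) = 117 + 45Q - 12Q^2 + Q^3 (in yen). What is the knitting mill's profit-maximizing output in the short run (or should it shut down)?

Produce at Q = 12

From TC, MC = TC'(Q) = 45 - 24Q + 3Q^2 and AVC = VC/Q = 45 - 12Q + Q^2.
The AVC parabola has its vertex at Q = 12/2 = 6, where AVC = 45 - 12·6 + 6^2 = ¥9.
P = ¥189 exceeds min AVC = ¥9, so the firm stays open.
Set P = MC: 189 = 45 - 24Q + 3Q^2 → -144 - 24Q + 3Q^2 = 0. The roots are Q = -4 and Q = 12; the profit-maximizing output is on the rising part of MC, so Q* = 12.
Check: AVC at Q = 12 is ¥45 ≤ P, so revenue covers variable cost.
Profit = P·Q − TC = 189·12 − 657 = ¥1611.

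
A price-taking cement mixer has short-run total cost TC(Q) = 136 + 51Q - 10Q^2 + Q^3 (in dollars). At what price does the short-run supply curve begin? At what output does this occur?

$26 per unit, at Q = 5

The firm shuts down when price falls below the minimum of average variable cost. AVC = VC/Q = 51 - 10Q + Q^2.
At the minimum of AVC, MC = AVC. MC = 51 - 20Q + 3Q^2; setting MC = AVC gives 2Q^2 - 10Q = 0, so Q = 5. min AVC = 26.
So the shutdown price is $26.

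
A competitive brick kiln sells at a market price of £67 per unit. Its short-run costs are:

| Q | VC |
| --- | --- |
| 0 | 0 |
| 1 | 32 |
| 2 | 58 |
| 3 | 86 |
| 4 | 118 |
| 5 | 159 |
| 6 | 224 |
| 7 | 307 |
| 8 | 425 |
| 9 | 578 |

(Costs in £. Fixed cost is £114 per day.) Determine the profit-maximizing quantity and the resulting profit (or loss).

Q = 6; profit = £64

Compute π = P·Q − TC at each output: Q=0: -114; Q=1: -79; Q=2: -38; Q=3: 1; Q=4: 36; Q=5: 62; Q=6: 64; Q=7: 48; Q=8: -3; Q=9: -89.
Profit is maximized at Q = 6. AVC there is 224/6 = £37.33 ≤ P, so producing beats shutting down (which would give -£114).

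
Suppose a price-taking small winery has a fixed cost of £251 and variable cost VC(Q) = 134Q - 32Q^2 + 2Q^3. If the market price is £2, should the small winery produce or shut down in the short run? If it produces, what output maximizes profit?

Shut down

Variable cost is VC = 134Q - 32Q^2 + 2Q^3, so AVC = VC/Q = 134 - 32Q + 2Q^2 and MC = dTC/dQ = 134 - 64Q + 6Q^2.
The AVC parabola has its vertex at Q = 32/4 = 8, where AVC = 134 - 32·8 + 2·8^2 = £6.
Since P = £2 < min AVC = £6, price fails to cover variable cost at any output.
Shutting down limits the loss to fixed cost, £251.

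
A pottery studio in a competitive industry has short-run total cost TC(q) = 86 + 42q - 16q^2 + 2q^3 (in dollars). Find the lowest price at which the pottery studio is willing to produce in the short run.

$10 per unit

Short-run supply begins at min AVC. From VC = 42q - 16q^2 + 2q^3, AVC = 42 - 16q + 2q^2.
At the minimum of AVC, MC = AVC. MC = 42 - 32q + 6q^2; setting MC = AVC gives 4q^2 - 16q = 0, so q = 4. min AVC = 10.
For P < $10 the firm produces nothing.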